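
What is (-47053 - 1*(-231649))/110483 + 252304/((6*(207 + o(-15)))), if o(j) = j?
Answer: 1755497339/7954776 ≈ 220.68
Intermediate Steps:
(-47053 - 1*(-231649))/110483 + 252304/((6*(207 + o(-15)))) = (-47053 - 1*(-231649))/110483 + 252304/((6*(207 - 15))) = (-47053 + 231649)*(1/110483) + 252304/((6*192)) = 184596*(1/110483) + 252304/1152 = 184596/110483 + 252304*(1/1152) = 184596/110483 + 15769/72 = 1755497339/7954776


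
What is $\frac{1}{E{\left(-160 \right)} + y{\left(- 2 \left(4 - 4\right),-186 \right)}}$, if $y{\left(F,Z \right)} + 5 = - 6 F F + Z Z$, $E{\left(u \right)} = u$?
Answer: $\frac{1}{34431} \approx 2.9044 \cdot 10^{-5}$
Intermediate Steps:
$y{\left(F,Z \right)} = -5 + Z^{2} - 6 F^{2}$ ($y{\left(F,Z \right)} = -5 + \left(- 6 F F + Z Z\right) = -5 - \left(- Z^{2} + 6 F^{2}\right) = -5 + Z^{2} - 6 F^{2}$)
$\frac{1}{E{\left(-160 \right)} + y{\left(- 2 \left(4 - 4\right),-186 \right)}} = \frac{1}{-160 - \left(5 - 34596 + 6 \cdot 4 \left(4 - 4\right)^{2}\right)} = \frac{1}{-160 - \left(-34591 + 0\right)} = \frac{1}{-160 - -34591} = \frac{1}{-160 + \left(-5 + 34596 + 0\right)} = \frac{1}{-160 + 34591} = \frac{1}{34431}$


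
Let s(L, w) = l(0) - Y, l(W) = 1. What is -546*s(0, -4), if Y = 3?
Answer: 1092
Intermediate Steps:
s(L, w) = -2 (s(L, w) = 1 - 1*3 = 1 - 3 = -2)
-546*s(0, -4) = -546*(-2) = 1092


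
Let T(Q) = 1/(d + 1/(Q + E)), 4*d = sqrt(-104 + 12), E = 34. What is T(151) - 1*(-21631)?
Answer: 17027469689/787179 - 68450*I*sqrt(23)/787179 ≈ 21631.0 - 0.41703*I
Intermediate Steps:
d = I*sqrt(23)/2 (d = sqrt(-104 + 12)/4 = sqrt(-92)/4 = (2*I*sqrt(23))/4 = I*sqrt(23)/2 ≈ 2.3979*I)
T(Q) = 1/(1/(34 + Q) + I*sqrt(23)/2) (T(Q) = 1/(I*sqrt(23)/2 + 1/(Q + 34)) = 1/(I*sqrt(23)/2 + 1/(34 + Q)) = 1/(1/(34 + Q) + I*sqrt(23)/2))
T(151) - 1*(-21631) = 2*(34 + 151)/(2 + 34*I*sqrt(23) + I*151*sqrt(23)) - 1*(-21631) = 2*185/(2 + 34*I*sqrt(23) + 151*I*sqrt(23)) + 21631 = 2*185/(2 + 185*I*sqrt(23)) + 21631 = 370/(2 + 185*I*sqrt(23)) + 21631 = 21631 + 370/(2 + 185*I*sqrt(23))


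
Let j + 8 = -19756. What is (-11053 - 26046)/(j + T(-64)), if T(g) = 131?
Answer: 37099/19633 ≈ 1.8896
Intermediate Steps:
j = -19764 (j = -8 - 19756 = -19764)
(-11053 - 26046)/(j + T(-64)) = (-11053 - 26046)/(-19764 + 131) = -37099/(-19633) = -37099*(-1/19633) = 37099/19633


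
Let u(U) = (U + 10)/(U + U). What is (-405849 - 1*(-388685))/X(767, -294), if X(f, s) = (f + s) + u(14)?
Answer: -120148/3317 ≈ -36.222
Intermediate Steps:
u(U) = (10 + U)/(2*U) (u(U) = (10 + U)/((2*U)) = (10 + U)*(1/(2*U)) = (10 + U)/(2*U))
X(f, s) = 6/7 + f + s (X(f, s) = (f + s) + (1/2)*(10 + 14)/14 = (f + s) + (1/2)*(1/14)*24 = (f + s) + 6/7 = 6/7 + f + s)
(-405849 - 1*(-388685))/X(767, -294) = (-405849 - 1*(-388685))/(6/7 + 767 - 294) = (-405849 + 388685)/(3317/7) = -17164*7/3317 = -120148/3317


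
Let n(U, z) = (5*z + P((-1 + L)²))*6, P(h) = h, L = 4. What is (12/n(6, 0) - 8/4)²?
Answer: 256/81 ≈ 3.1605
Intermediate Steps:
n(U, z) = 54 + 30*z (n(U, z) = (5*z + (-1 + 4)²)*6 = (5*z + 3²)*6 = (5*z + 9)*6 = (9 + 5*z)*6 = 54 + 30*z)
(12/n(6, 0) - 8/4)² = (12/(54 + 30*0) - 8/4)² = (12/(54 + 0) - 8*¼)² = (12/54 - 2)² = (12*(1/54) - 2)² = (2/9 - 2)² = (-16/9)² = 256/81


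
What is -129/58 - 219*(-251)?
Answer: 3188073/58 ≈ 54967.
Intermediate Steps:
-129/58 - 219*(-251) = -129*1/58 + 54969 = -129/58 + 54969 = 3188073/58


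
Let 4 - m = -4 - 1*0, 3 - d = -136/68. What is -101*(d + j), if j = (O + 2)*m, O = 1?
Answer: -2929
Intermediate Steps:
d = 5 (d = 3 - (-136)/68 = 3 - 1*(-2) = 3 + 2 = 5)
m = 8 (m = 4 - (-4 - 1*0) = 4 - (-4 + 0) = 4 - 1*(-4) = 4 + 4 = 8)
j = 24 (j = (1 + 2)*8 = 3*8 = 24)
-101*(d + j) = -101*(5 + 24) = -101*29 = -2929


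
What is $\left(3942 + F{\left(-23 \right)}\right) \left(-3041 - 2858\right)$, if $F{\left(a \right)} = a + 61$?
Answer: $-23478020$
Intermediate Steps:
$F{\left(a \right)} = 61 + a$
$\left(3942 + F{\left(-23 \right)}\right) \left(-3041 - 2858\right) = \left(3942 + \left(61 - 23\right)\right) \left(-3041 - 2858\right) = \left(3942 + 38\right) \left(-5899\right) = 3980 \left(-5899\right) = -23478020$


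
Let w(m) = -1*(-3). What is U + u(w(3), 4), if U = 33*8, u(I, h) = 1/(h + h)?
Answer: 2113/8 ≈ 264.13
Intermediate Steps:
w(m) = 3
u(I, h) = 1/(2*h)
U = 264
U + u(w(3), 4) = 264 + (1/2)/4 = 264 + (1/2)*(1/4) = 264 + 1/8 = 2113/8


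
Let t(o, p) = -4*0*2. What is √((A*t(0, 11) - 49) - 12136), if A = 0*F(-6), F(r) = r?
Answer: I*√12185 ≈ 110.39*I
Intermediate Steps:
t(o, p) = 0 (t(o, p) = 0*2 = 0)
A = 0 (A = 0*(-6) = 0)
√((A*t(0, 11) - 49) - 12136) = √((0*0 - 49) - 12136) = √((0 - 49) - 12136) = √(-49 - 12136) = √(-12185) = I*√12185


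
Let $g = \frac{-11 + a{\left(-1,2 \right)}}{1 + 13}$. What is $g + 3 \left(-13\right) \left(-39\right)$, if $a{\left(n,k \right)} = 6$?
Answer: $\frac{21289}{14} \approx 1520.6$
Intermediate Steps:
$g = - \frac{5}{14}$ ($g = \frac{-11 + 6}{1 + 13} = - \frac{5}{14} \approx -0.35714$)
$g + 3 \left(-13\right) \left(-39\right) = - \frac{5}{14} + 3 \left(-13\right) \left(-39\right) = - \frac{5}{14} - -1521 = - \frac{5}{14} + 1521 = \frac{21289}{14}$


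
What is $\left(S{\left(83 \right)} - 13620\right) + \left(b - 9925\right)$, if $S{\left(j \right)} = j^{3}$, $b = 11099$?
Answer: $559341$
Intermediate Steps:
$\left(S{\left(83 \right)} - 13620\right) + \left(b - 9925\right) = \left(83^{3} - 13620\right) + \left(11099 - 9925\right) = \left(571787 - 13620\right) + \left(11099 - 9925\right) = 558167 + 1174 = 559341$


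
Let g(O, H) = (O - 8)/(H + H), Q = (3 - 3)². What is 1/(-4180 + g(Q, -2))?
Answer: -1/4178 ≈ -0.00023935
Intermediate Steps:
Q = 0 (Q = 0² = 0)
g(O, H) = (-8 + O)/(2*H) (g(O, H) = (-8 + O)/((2*H)) = (-8 + O)*(1/(2*H)) = (-8 + O)/(2*H))
1/(-4180 + g(Q, -2)) = 1/(-4180 + (½)*(-8 + 0)/(-2)) = 1/(-4180 + (½)*(-½)*(-8)) = 1/(-4180 + 2) = 1/(-4178) = -1/4178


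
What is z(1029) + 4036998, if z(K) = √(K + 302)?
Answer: 4036998 + 11*√11 ≈ 4.0370e+6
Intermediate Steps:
z(K) = √(302 + K)
z(1029) + 4036998 = √(302 + 1029) + 4036998 = √1331 + 4036998 = 11*√11 + 4036998 = 4036998 + 11*√11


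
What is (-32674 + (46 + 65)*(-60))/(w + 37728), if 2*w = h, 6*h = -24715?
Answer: -472008/428021 ≈ -1.1028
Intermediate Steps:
h = -24715/6 (h = (⅙)*(-24715) = -24715/6 ≈ -4119.2)
w = -24715/12 (w = (½)*(-24715/6) = -24715/12 ≈ -2059.6)
(-32674 + (46 + 65)*(-60))/(w + 37728) = (-32674 + (46 + 65)*(-60))/(-24715/12 + 37728) = (-32674 + 111*(-60))/(428021/12) = (-32674 - 6660)*(12/428021) = -39334*12/428021 = -472008/428021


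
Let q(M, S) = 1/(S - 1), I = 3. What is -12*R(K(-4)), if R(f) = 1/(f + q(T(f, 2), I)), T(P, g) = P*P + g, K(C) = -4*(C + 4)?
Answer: -24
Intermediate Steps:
K(C) = -16 - 4*C (K(C) = -4*(4 + C) = -16 - 4*C)
T(P, g) = g + P² (T(P, g) = P² + g = g + P²)
q(M, S) = 1/(-1 + S)
R(f) = 1/(½ + f) (R(f) = 1/(f + 1/(-1 + 3)) = 1/(f + 1/2) = 1/(f + ½) = 1/(½ + f))
-12*R(K(-4)) = -24/(1 + 2*(-16 - 4*(-4))) = -24/(1 + 2*(-16 + 16)) = -24/(1 + 2*0) = -24/(1 + 0) = -24/1 = -24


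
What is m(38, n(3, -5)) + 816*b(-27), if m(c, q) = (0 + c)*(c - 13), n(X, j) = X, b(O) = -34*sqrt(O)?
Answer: 950 - 83232*I*sqrt(3) ≈ 950.0 - 1.4416e+5*I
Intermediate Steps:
m(c, q) = c*(-13 + c)
m(38, n(3, -5)) + 816*b(-27) = 38*(-13 + 38) + 816*(-102*I*sqrt(3)) = 38*25 + 816*(-102*I*sqrt(3)) = 950 + 816*(-102*I*sqrt(3)) = 950 - 83232*I*sqrt(3)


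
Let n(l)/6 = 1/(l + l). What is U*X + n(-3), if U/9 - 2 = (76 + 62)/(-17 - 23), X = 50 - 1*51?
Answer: 241/20 ≈ 12.050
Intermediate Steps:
X = -1 (X = 50 - 51 = -1)
U = -261/20 (U = 18 + 9*((76 + 62)/(-17 - 23)) = 18 + 9*(138/(-40)) = 18 + 9*(138*(-1/40)) = 18 + 9*(-69/20) = 18 - 621/20 = -261/20 ≈ -13.050)
n(l) = 3/l (n(l) = 6/(l + l) = 6/((2*l)) = 6*(1/(2*l)) = 3/l)
U*X + n(-3) = -261/20*(-1) + 3/(-3) = 261/20 + 3*(-1/3) = 261/20 - 1 = 241/20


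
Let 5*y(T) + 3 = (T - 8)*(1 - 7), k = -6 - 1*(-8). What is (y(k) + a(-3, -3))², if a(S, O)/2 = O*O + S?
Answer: 8649/25 ≈ 345.96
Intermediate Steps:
a(S, O) = 2*S + 2*O² (a(S, O) = 2*(O*O + S) = 2*(O² + S) = 2*(S + O²) = 2*S + 2*O²)
k = 2 (k = -6 + 8 = 2)
y(T) = 9 - 6*T/5 (y(T) = -⅗ + ((T - 8)*(1 - 7))/5 = -⅗ + ((-8 + T)*(-6))/5 = -⅗ + (48 - 6*T)/5 = -⅗ + (48/5 - 6*T/5) = 9 - 6*T/5)
(y(k) + a(-3, -3))² = ((9 - 6/5*2) + (2*(-3) + 2*(-3)²))² = ((9 - 12/5) + (-6 + 2*9))² = (33/5 + (-6 + 18))² = (33/5 + 12)² = (93/5)² = 8649/25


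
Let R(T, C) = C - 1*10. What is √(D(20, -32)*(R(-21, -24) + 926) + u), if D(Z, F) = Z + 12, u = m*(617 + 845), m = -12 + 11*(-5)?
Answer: I*√69410 ≈ 263.46*I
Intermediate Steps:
m = -67 (m = -12 - 55 = -67)
R(T, C) = -10 + C (R(T, C) = C - 10 = -10 + C)
u = -97954 (u = -67*(617 + 845) = -67*1462 = -97954)
D(Z, F) = 12 + Z
√(D(20, -32)*(R(-21, -24) + 926) + u) = √((12 + 20)*((-10 - 24) + 926) - 97954) = √(32*(-34 + 926) - 97954) = √(32*892 - 97954) = √(28544 - 97954) = √(-69410) = I*√69410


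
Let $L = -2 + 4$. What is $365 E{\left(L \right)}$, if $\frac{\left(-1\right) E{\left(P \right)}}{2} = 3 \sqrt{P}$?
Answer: $- 2190 \sqrt{2} \approx -3097.1$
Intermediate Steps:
$L = 2$
$E{\left(P \right)} = - 6 \sqrt{P}$ ($E{\left(P \right)} = - 2 \cdot 3 \sqrt{P} = - 6 \sqrt{P}$)
$365 E{\left(L \right)} = 365 \left(- 6 \sqrt{2}\right) = - 2190 \sqrt{2}$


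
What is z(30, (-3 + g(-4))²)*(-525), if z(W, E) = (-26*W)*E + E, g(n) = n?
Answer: 20039775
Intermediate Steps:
z(W, E) = E - 26*E*W (z(W, E) = -26*E*W + E = E - 26*E*W)
z(30, (-3 + g(-4))²)*(-525) = ((-3 - 4)²*(1 - 26*30))*(-525) = ((-7)²*(1 - 780))*(-525) = (49*(-779))*(-525) = -38171*(-525) = 20039775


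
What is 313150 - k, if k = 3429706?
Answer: -3116556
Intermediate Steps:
313150 - k = 313150 - 1*3429706 = 313150 - 3429706 = -3116556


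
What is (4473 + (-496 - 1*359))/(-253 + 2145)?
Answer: 1809/946 ≈ 1.9123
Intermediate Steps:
(4473 + (-496 - 1*359))/(-253 + 2145) = (4473 + (-496 - 359))/1892 = (4473 - 855)*(1/1892) = 3618*(1/1892) = 1809/946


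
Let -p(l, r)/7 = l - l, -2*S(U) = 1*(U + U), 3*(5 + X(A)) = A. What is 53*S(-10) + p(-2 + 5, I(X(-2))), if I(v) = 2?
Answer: 530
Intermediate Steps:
X(A) = -5 + A/3
S(U) = -U (S(U) = -(U + U)/2 = -2*U/2 = -U)
p(l, r) = 0 (p(l, r) = -7*(l - l) = -7*0 = 0)
53*S(-10) + p(-2 + 5, I(X(-2))) = 53*(-1*(-10)) + 0 = 53*10 + 0 = 530 + 0 = 530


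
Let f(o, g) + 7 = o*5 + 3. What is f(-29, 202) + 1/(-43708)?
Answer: -6512493/43708 ≈ -149.00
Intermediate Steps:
f(o, g) = -4 + 5*o (f(o, g) = -7 + (o*5 + 3) = -7 + (5*o + 3) = -7 + (3 + 5*o) = -4 + 5*o)
f(-29, 202) + 1/(-43708) = (-4 + 5*(-29)) + 1/(-43708) = (-4 - 145) - 1/43708 = -149 - 1/43708 = -6512493/43708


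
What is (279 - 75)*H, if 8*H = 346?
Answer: 8823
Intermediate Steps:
H = 173/4 (H = (⅛)*346 = 173/4 ≈ 43.250)
(279 - 75)*H = (279 - 75)*(173/4) = 204*(173/4) = 8823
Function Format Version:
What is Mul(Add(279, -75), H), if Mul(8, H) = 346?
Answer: 8823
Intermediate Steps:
H = Rational(173, 4) (H = Mul(Rational(1, 8), 346) = Rational(173, 4) ≈ 43.250)
Mul(Add(279, -75), H) = Mul(Add(279, -75), Rational(173, 4)) = Mul(204, Rational(173, 4)) = 8823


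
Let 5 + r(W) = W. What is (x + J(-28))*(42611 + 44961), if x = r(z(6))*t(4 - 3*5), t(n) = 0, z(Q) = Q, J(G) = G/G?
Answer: 87572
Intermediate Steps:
J(G) = 1
r(W) = -5 + W
x = 0 (x = (-5 + 6)*0 = 1*0 = 0)
(x + J(-28))*(42611 + 44961) = (0 + 1)*(42611 + 44961) = 1*87572 = 87572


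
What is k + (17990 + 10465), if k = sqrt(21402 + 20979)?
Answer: 28455 + 3*sqrt(4709) ≈ 28661.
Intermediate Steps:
k = 3*sqrt(4709) (k = sqrt(42381) = 3*sqrt(4709) ≈ 205.87)
k + (17990 + 10465) = 3*sqrt(4709) + (17990 + 10465) = 3*sqrt(4709) + 28455 = 28455 + 3*sqrt(4709)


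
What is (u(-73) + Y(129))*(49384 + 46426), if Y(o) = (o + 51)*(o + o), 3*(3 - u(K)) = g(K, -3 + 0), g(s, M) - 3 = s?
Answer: 13355818190/3 ≈ 4.4519e+9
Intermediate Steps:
g(s, M) = 3 + s
u(K) = 2 - K/3 (u(K) = 3 - (3 + K)/3 = 3 + (-1 - K/3) = 2 - K/3)
Y(o) = 2*o*(51 + o) (Y(o) = (51 + o)*(2*o) = 2*o*(51 + o))
(u(-73) + Y(129))*(49384 + 46426) = ((2 - ⅓*(-73)) + 2*129*(51 + 129))*(49384 + 46426) = ((2 + 73/3) + 2*129*180)*95810 = (79/3 + 46440)*95810 = (139399/3)*95810 = 13355818190/3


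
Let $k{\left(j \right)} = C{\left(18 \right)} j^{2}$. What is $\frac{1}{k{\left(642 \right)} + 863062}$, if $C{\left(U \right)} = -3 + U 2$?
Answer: $\frac{1}{14464474} \approx 6.9135 \cdot 10^{-8}$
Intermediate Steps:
$C{\left(U \right)} = -3 + 2 U$
$k{\left(j \right)} = 33 j^{2}$ ($k{\left(j \right)} = \left(-3 + 2 \cdot 18\right) j^{2} = \left(-3 + 36\right) j^{2} = 33 j^{2}$)
$\frac{1}{k{\left(642 \right)} + 863062} = \frac{1}{33 \cdot 642^{2} + 863062} = \frac{1}{33 \cdot 412164 + 863062} = \frac{1}{13601412 + 863062} = \frac{1}{14464474}$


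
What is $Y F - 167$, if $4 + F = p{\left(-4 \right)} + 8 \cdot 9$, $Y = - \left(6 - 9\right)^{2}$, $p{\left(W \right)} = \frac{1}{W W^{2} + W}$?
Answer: $- \frac{52963}{68} \approx -778.87$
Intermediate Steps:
$p{\left(W \right)} = \frac{1}{W + W^{3}}$ ($p{\left(W \right)} = \frac{1}{W^{3} + W} = \frac{1}{W + W^{3}}$)
$Y = -9$ ($Y = - \left(-3\right)^{2} = \left(-1\right) 9 = -9$)
$F = \frac{4623}{68}$ ($F = -4 + \left(\frac{1}{-4 + \left(-4\right)^{3}} + 8 \cdot 9\right) = -4 + \left(\frac{1}{-4 - 64} + 72\right) = -4 + \left(\frac{1}{-68} + 72\right) = -4 + \left(- \frac{1}{68} + 72\right) = -4 + \frac{4895}{68} = \frac{4623}{68} \approx 67.985$)
$Y F - 167 = \left(-9\right) \frac{4623}{68} - 167 = - \frac{41607}{68} - 167 = - \frac{52963}{68}$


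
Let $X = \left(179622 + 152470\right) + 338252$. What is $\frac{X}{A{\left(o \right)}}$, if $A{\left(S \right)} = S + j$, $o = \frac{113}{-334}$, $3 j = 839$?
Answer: $\frac{671684688}{279887} \approx 2399.8$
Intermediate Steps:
$j = \frac{839}{3}$ ($j = \frac{1}{3} \cdot 839 = \frac{839}{3} \approx 279.67$)
$X = 670344$ ($X = 332092 + 338252 = 670344$)
$o = - \frac{113}{334}$ ($o = 113 \left(- \frac{1}{334}\right) = - \frac{113}{334} \approx -0.33832$)
$A{\left(S \right)} = \frac{839}{3} + S$ ($A{\left(S \right)} = S + \frac{839}{3} = \frac{839}{3} + S$)
$\frac{X}{A{\left(o \right)}} = \frac{670344}{\frac{839}{3} - \frac{113}{334}} = \frac{670344}{\frac{279887}{1002}} = 670344 \cdot \frac{1002}{279887} = \frac{671684688}{279887}$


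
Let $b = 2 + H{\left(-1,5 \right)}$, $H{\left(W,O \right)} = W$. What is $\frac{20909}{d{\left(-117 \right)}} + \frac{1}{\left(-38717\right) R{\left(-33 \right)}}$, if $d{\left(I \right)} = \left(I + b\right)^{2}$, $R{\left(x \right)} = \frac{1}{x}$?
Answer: $\frac{27930269}{17964688} \approx 1.5547$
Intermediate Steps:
$b = 1$ ($b = 2 - 1 = 1$)
$d{\left(I \right)} = \left(1 + I\right)^{2}$ ($d{\left(I \right)} = \left(I + 1\right)^{2} = \left(1 + I\right)^{2}$)
$\frac{20909}{d{\left(-117 \right)}} + \frac{1}{\left(-38717\right) R{\left(-33 \right)}} = \frac{20909}{\left(1 - 117\right)^{2}} + \frac{1}{\left(-38717\right) \frac{1}{-33}} = \frac{20909}{\left(-116\right)^{2}} - \frac{1}{38717 \left(- \frac{1}{33}\right)} = \frac{20909}{13456} - - \frac{33}{38717} = 20909 \cdot \frac{1}{13456} + \frac{33}{38717} = \frac{721}{464} + \frac{33}{38717} = \frac{27930269}{17964688}$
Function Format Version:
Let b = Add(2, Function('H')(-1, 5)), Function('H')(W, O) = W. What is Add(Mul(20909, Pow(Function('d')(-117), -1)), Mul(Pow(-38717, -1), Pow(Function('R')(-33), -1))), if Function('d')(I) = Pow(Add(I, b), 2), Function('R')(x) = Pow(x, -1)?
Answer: Rational(27930269, 17964688) ≈ 1.5547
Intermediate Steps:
b = 1 (b = Add(2, -1) = 1)
Function('d')(I) = Pow(Add(1, I), 2) (Function('d')(I) = Pow(Add(I, 1), 2) = Pow(Add(1, I), 2))
Add(Mul(20909, Pow(Function('d')(-117), -1)), Mul(Pow(-38717, -1), Pow(Function('R')(-33), -1))) = Add(Mul(20909, Pow(Pow(Add(1, -117), 2), -1)), Mul(Pow(-38717, -1), Pow(Pow(-33, -1), -1))) = Add(Mul(20909, Pow(Pow(-116, 2), -1)), Mul(Rational(-1, 38717), Pow(Rational(-1, 33), -1))) = Add(Mul(20909, Pow(13456, -1)), Mul(Rational(-1, 38717), -33)) = Add(Mul(20909, Rational(1, 13456)), Rational(33, 38717)) = Add(Rational(721, 464), Rational(33, 38717)) = Rational(27930269, 17964688)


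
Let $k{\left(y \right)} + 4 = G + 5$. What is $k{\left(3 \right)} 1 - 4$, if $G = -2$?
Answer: $-5$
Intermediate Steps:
$k{\left(y \right)} = -1$ ($k{\left(y \right)} = -4 + \left(-2 + 5\right) = -4 + 3 = -1$)
$k{\left(3 \right)} 1 - 4 = \left(-1\right) 1 - 4 = -1 - 4 = -5$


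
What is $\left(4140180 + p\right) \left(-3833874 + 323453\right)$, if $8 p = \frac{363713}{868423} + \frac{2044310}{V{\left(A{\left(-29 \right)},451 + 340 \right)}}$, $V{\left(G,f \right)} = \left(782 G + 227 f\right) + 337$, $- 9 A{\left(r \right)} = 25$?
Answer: $- \frac{4250102941340052711534271}{292429287328} \approx -1.4534 \cdot 10^{13}$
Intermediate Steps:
$A{\left(r \right)} = - \frac{25}{9}$ ($A{\left(r \right)} = \left(- \frac{1}{9}\right) 25 = - \frac{25}{9}$)
$V{\left(G,f \right)} = 337 + 227 f + 782 G$ ($V{\left(G,f \right)} = \left(227 f + 782 G\right) + 337 = 337 + 227 f + 782 G$)
$p = \frac{8279844948409}{5556156459232}$ ($p = \frac{\frac{363713}{868423} + \frac{2044310}{337 + 227 \left(451 + 340\right) + 782 \left(- \frac{25}{9}\right)}}{8} = \frac{363713 \cdot \frac{1}{868423} + \frac{2044310}{337 + 227 \cdot 791 - \frac{19550}{9}}}{8} = \frac{\frac{363713}{868423} + \frac{2044310}{337 + 179557 - \frac{19550}{9}}}{8} = \frac{\frac{363713}{868423} + \frac{2044310}{\frac{1599496}{9}}}{8} = \frac{\frac{363713}{868423} + 2044310 \cdot \frac{9}{1599496}}{8} = \frac{\frac{363713}{868423} + \frac{9199395}{799748}}{8} = \frac{1}{8} \cdot \frac{8279844948409}{694519557404} = \frac{8279844948409}{5556156459232} \approx 1.4902$)
$\left(4140180 + p\right) \left(-3833874 + 323453\right) = \left(4140180 + \frac{8279844948409}{5556156459232}\right) \left(-3833874 + 323453\right) = \frac{23003496129228090169}{5556156459232} \left(-3510421\right) = - \frac{4250102941340052711534271}{292429287328}$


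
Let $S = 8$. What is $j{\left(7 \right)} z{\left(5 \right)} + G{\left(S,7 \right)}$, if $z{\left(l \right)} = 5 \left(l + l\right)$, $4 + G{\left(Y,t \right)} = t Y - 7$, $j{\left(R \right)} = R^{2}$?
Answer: $2495$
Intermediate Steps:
$G{\left(Y,t \right)} = -11 + Y t$ ($G{\left(Y,t \right)} = -4 + \left(t Y - 7\right) = -4 + \left(Y t - 7\right) = -4 + \left(-7 + Y t\right) = -11 + Y t$)
$z{\left(l \right)} = 10 l$ ($z{\left(l \right)} = 5 \cdot 2 l = 10 l$)
$j{\left(7 \right)} z{\left(5 \right)} + G{\left(S,7 \right)} = 7^{2} \cdot 10 \cdot 5 + \left(-11 + 8 \cdot 7\right) = 49 \cdot 50 + \left(-11 + 56\right) = 2450 + 45 = 2495$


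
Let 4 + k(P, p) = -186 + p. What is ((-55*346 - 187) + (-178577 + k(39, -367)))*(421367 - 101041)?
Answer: -63536982426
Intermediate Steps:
k(P, p) = -190 + p (k(P, p) = -4 + (-186 + p) = -190 + p)
((-55*346 - 187) + (-178577 + k(39, -367)))*(421367 - 101041) = ((-55*346 - 187) + (-178577 + (-190 - 367)))*(421367 - 101041) = ((-19030 - 187) + (-178577 - 557))*320326 = (-19217 - 179134)*320326 = -198351*320326 = -63536982426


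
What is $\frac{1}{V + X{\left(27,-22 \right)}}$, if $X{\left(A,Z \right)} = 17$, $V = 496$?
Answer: $\frac{1}{513} \approx 0.0019493$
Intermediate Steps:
$\frac{1}{V + X{\left(27,-22 \right)}} = \frac{1}{496 + 17} = \frac{1}{513}$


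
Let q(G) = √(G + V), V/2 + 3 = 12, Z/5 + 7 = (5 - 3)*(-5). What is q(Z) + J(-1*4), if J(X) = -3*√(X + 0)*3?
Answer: I*(-18 + √67) ≈ -9.8147*I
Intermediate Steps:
Z = -85 (Z = -35 + 5*((5 - 3)*(-5)) = -35 + 5*(2*(-5)) = -35 + 5*(-10) = -35 - 50 = -85)
V = 18 (V = -6 + 2*12 = -6 + 24 = 18)
q(G) = √(18 + G) (q(G) = √(G + 18) = √(18 + G))
J(X) = -9*√X (J(X) = -3*√X*3 = -9*√X)
q(Z) + J(-1*4) = √(18 - 85) - 9*2*I = √(-67) - 18*I = I*√67 - 18*I = -18*I + I*√67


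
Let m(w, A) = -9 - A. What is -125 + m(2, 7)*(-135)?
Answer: 2035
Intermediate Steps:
-125 + m(2, 7)*(-135) = -125 + (-9 - 1*7)*(-135) = -125 + (-9 - 7)*(-135) = -125 - 16*(-135) = -125 + 2160 = 2035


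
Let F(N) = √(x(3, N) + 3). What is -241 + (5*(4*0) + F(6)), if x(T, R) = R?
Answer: -238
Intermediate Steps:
F(N) = √(3 + N) (F(N) = √(N + 3) = √(3 + N))
-241 + (5*(4*0) + F(6)) = -241 + (5*(4*0) + √(3 + 6)) = -241 + (5*0 + √9) = -241 + (0 + 3) = -241 + 3 = -238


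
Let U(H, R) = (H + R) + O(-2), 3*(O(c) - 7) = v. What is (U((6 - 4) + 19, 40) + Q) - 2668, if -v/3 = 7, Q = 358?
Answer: -2249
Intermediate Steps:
v = -21 (v = -3*7 = -21)
O(c) = 0 (O(c) = 7 + (1/3)*(-21) = 7 - 7 = 0)
U(H, R) = H + R (U(H, R) = (H + R) + 0 = H + R)
(U((6 - 4) + 19, 40) + Q) - 2668 = ((((6 - 4) + 19) + 40) + 358) - 2668 = (((2 + 19) + 40) + 358) - 2668 = ((21 + 40) + 358) - 2668 = (61 + 358) - 2668 = 419 - 2668 = -2249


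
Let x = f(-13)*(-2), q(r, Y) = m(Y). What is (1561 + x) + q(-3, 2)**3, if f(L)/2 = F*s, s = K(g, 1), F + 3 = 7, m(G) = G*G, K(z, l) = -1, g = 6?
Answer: 1641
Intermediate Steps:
m(G) = G**2
F = 4 (F = -3 + 7 = 4)
s = -1
q(r, Y) = Y**2
f(L) = -8 (f(L) = 2*(4*(-1)) = 2*(-4) = -8)
x = 16 (x = -8*(-2) = 16)
(1561 + x) + q(-3, 2)**3 = (1561 + 16) + (2**2)**3 = 1577 + 4**3 = 1577 + 64 = 1641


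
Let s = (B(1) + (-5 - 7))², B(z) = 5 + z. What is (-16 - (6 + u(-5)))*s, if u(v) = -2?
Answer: -720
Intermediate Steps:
s = 36 (s = ((5 + 1) + (-5 - 7))² = (6 - 12)² = (-6)² = 36)
(-16 - (6 + u(-5)))*s = (-16 - (6 - 2))*36 = (-16 - 1*4)*36 = (-16 - 4)*36 = -20*36 = -720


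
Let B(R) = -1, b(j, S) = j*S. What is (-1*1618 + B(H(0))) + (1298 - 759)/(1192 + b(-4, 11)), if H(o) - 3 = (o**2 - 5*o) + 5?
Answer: -265439/164 ≈ -1618.5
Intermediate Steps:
b(j, S) = S*j
H(o) = 8 + o**2 - 5*o (H(o) = 3 + ((o**2 - 5*o) + 5) = 3 + (5 + o**2 - 5*o) = 8 + o**2 - 5*o)
(-1*1618 + B(H(0))) + (1298 - 759)/(1192 + b(-4, 11)) = (-1*1618 - 1) + (1298 - 759)/(1192 + 11*(-4)) = (-1618 - 1) + 539/(1192 - 44) = -1619 + 539/1148 = -1619 + 539*(1/1148) = -1619 + 77/164 = -265439/164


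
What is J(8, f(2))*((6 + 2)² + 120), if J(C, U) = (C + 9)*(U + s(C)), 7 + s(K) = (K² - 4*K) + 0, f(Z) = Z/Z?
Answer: 81328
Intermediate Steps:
f(Z) = 1
s(K) = -7 + K² - 4*K (s(K) = -7 + ((K² - 4*K) + 0) = -7 + (K² - 4*K) = -7 + K² - 4*K)
J(C, U) = (9 + C)*(-7 + U + C² - 4*C) (J(C, U) = (C + 9)*(U + (-7 + C² - 4*C)) = (9 + C)*(-7 + U + C² - 4*C))
J(8, f(2))*((6 + 2)² + 120) = (-63 + 8³ - 43*8 + 5*8² + 9*1 + 8*1)*((6 + 2)² + 120) = (-63 + 512 - 344 + 5*64 + 9 + 8)*(8² + 120) = (-63 + 512 - 344 + 320 + 9 + 8)*(64 + 120) = 442*184 = 81328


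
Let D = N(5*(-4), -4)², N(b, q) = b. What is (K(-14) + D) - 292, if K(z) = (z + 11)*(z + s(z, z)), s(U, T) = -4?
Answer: 162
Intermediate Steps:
D = 400 (D = (5*(-4))² = (-20)² = 400)
K(z) = (-4 + z)*(11 + z) (K(z) = (z + 11)*(z - 4) = (11 + z)*(-4 + z) = (-4 + z)*(11 + z))
(K(-14) + D) - 292 = ((-44 + (-14)² + 7*(-14)) + 400) - 292 = ((-44 + 196 - 98) + 400) - 292 = (54 + 400) - 292 = 454 - 292 = 162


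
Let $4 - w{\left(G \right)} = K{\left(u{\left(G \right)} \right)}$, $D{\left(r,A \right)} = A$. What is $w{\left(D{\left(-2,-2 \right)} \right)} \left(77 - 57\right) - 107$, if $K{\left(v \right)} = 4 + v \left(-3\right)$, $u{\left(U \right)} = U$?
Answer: $-227$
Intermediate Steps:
$K{\left(v \right)} = 4 - 3 v$
$w{\left(G \right)} = 3 G$ ($w{\left(G \right)} = 4 - \left(4 - 3 G\right) = 4 + \left(-4 + 3 G\right) = 3 G$)
$w{\left(D{\left(-2,-2 \right)} \right)} \left(77 - 57\right) - 107 = 3 \left(-2\right) \left(77 - 57\right) - 107 = \left(-6\right) 20 - 107 = -120 - 107 = -227$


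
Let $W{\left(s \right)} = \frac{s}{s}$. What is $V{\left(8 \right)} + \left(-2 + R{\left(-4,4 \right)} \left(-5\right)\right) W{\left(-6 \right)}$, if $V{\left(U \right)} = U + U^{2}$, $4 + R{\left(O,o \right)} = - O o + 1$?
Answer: $5$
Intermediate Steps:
$R{\left(O,o \right)} = -3 - O o$ ($R{\left(O,o \right)} = -4 + \left(- O o + 1\right) = -4 - \left(-1 + O o\right) = -3 - O o$)
$W{\left(s \right)} = 1$
$V{\left(8 \right)} + \left(-2 + R{\left(-4,4 \right)} \left(-5\right)\right) W{\left(-6 \right)} = 8 \left(1 + 8\right) + \left(-2 + \left(-3 - \left(-4\right) 4\right) \left(-5\right)\right) 1 = 8 \cdot 9 + \left(-2 + \left(-3 + 16\right) \left(-5\right)\right) 1 = 72 + \left(-2 + 13 \left(-5\right)\right) 1 = 72 + \left(-2 - 65\right) 1 = 72 - 67 = 5$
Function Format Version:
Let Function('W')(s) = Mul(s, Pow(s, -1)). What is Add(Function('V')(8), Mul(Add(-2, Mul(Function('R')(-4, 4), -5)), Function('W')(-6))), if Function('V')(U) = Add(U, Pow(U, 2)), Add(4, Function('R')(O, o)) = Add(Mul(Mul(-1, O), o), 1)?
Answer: 5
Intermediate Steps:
Function('R')(O, o) = Add(-3, Mul(-1, O, o)) (Function('R')(O, o) = Add(-4, Add(Mul(Mul(-1, O), o), 1)) = Add(-4, Add(Mul(-1, O, o), 1)) = Add(-4, Add(1, Mul(-1, O, o))) = Add(-3, Mul(-1, O, o)))
Function('W')(s) = 1
Add(Function('V')(8), Mul(Add(-2, Mul(Function('R')(-4, 4), -5)), Function('W')(-6))) = Add(Mul(8, Add(1, 8)), Mul(Add(-2, Mul(Add(-3, Mul(-1, -4, 4)), -5)), 1)) = Add(Mul(8, 9), Mul(Add(-2, Mul(Add(-3, 16), -5)), 1)) = Add(72, Mul(Add(-2, Mul(13, -5)), 1)) = Add(72, Mul(Add(-2, -65), 1)) = Add(72, Mul(-67, 1)) = Add(72, -67) = 5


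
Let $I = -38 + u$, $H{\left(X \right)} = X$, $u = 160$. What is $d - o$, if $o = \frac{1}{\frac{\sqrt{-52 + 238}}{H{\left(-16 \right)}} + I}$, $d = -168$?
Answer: $- \frac{320065528}{1905059} - \frac{8 \sqrt{186}}{1905059} \approx -168.01$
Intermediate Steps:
$I = 122$ ($I = -38 + 160 = 122$)
$o = \frac{1}{122 - \frac{\sqrt{186}}{16}}$ ($o = \frac{1}{\frac{\sqrt{-52 + 238}}{-16} + 122} = \frac{1}{\sqrt{186} \left(- \frac{1}{16}\right) + 122} = \frac{1}{- \frac{\sqrt{186}}{16} + 122} = \frac{1}{122 - \frac{\sqrt{186}}{16}} \approx 0.0082544$)
$d - o = -168 - \left(\frac{15616}{1905059} + \frac{8 \sqrt{186}}{1905059}\right) = - \frac{320065528}{1905059} - \frac{8 \sqrt{186}}{1905059}$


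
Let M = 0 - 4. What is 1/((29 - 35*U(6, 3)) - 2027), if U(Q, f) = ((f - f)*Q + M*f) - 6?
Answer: -1/1368 ≈ -0.00073099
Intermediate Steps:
M = -4
U(Q, f) = -6 - 4*f (U(Q, f) = ((f - f)*Q - 4*f) - 6 = (0*Q - 4*f) - 6 = (0 - 4*f) - 6 = -4*f - 6 = -6 - 4*f)
1/((29 - 35*U(6, 3)) - 2027) = 1/((29 - 35*(-6 - 4*3)) - 2027) = 1/((29 - 35*(-6 - 12)) - 2027) = 1/((29 - 35*(-18)) - 2027) = 1/((29 + 630) - 2027) = 1/(659 - 2027) = 1/(-1368) = -1/1368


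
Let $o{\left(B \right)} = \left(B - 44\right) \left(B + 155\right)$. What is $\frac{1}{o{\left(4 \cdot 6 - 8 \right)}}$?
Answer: $- \frac{1}{4788} \approx -0.00020886$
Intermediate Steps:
$o{\left(B \right)} = \left(-44 + B\right) \left(155 + B\right)$
$\frac{1}{o{\left(4 \cdot 6 - 8 \right)}} = \frac{1}{-6820 + \left(4 \cdot 6 - 8\right)^{2} + 111 \left(4 \cdot 6 - 8\right)} = \frac{1}{-6820 + \left(24 - 8\right)^{2} + 111 \left(24 - 8\right)} = \frac{1}{-6820 + 16^{2} + 111 \cdot 16} = \frac{1}{-6820 + 256 + 1776} = \frac{1}{-4788} = - \frac{1}{4788}$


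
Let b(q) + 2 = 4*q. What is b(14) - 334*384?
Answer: -128202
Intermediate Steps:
b(q) = -2 + 4*q
b(14) - 334*384 = (-2 + 4*14) - 334*384 = (-2 + 56) - 128256 = 54 - 128256 = -128202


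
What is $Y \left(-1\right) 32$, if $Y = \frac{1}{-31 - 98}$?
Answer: $\frac{32}{129} \approx 0.24806$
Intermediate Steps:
$Y = - \frac{1}{129}$ ($Y = \frac{1}{-129} = - \frac{1}{129} \approx -0.0077519$)
$Y \left(-1\right) 32 = \left(- \frac{1}{129}\right) \left(-1\right) 32 = \frac{1}{129} \cdot 32 = \frac{32}{129}$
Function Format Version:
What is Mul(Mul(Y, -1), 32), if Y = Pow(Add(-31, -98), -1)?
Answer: Rational(32, 129) ≈ 0.24806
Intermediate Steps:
Y = Rational(-1, 129) (Y = Pow(-129, -1) = Rational(-1, 129) ≈ -0.0077519)
Mul(Mul(Y, -1), 32) = Mul(Mul(Rational(-1, 129), -1), 32) = Mul(Rational(1, 129), 32) = Rational(32, 129)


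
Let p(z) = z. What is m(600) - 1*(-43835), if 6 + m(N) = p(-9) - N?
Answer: 43220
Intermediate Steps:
m(N) = -15 - N (m(N) = -6 + (-9 - N) = -15 - N)
m(600) - 1*(-43835) = (-15 - 1*600) - 1*(-43835) = (-15 - 600) + 43835 = -615 + 43835 = 43220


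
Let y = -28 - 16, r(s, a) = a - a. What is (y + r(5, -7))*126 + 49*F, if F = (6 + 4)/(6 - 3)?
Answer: -16142/3 ≈ -5380.7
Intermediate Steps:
r(s, a) = 0
y = -44
F = 10/3 ≈ 3.3333
(y + r(5, -7))*126 + 49*F = (-44 + 0)*126 + 49*(10/3) = -44*126 + 490/3 = -5544 + 490/3 = -16142/3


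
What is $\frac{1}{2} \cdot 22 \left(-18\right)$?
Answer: $-198$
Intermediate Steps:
$\frac{1}{2} \cdot 22 \left(-18\right) = 11 \left(-18\right) = -198$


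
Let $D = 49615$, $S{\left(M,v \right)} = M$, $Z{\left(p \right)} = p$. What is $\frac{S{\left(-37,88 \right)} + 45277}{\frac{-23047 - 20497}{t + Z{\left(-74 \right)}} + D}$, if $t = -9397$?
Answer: $\frac{428468040}{469947209} \approx 0.91174$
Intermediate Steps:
$\frac{S{\left(-37,88 \right)} + 45277}{\frac{-23047 - 20497}{t + Z{\left(-74 \right)}} + D} = \frac{-37 + 45277}{\frac{-23047 - 20497}{-9397 - 74} + 49615} = \frac{45240}{- \frac{43544}{-9471} + 49615} = \frac{45240}{\left(-43544\right) \left(- \frac{1}{9471}\right) + 49615} = \frac{45240}{\frac{43544}{9471} + 49615} = \frac{45240}{\frac{469947209}{9471}} = 45240 \cdot \frac{9471}{469947209} = \frac{428468040}{469947209}$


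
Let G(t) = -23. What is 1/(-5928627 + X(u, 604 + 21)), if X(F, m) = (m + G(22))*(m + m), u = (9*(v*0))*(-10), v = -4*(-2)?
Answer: -1/5176127 ≈ -1.9319e-7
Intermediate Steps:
v = 8
u = 0 (u = (9*(8*0))*(-10) = (9*0)*(-10) = 0*(-10) = 0)
X(F, m) = 2*m*(-23 + m) (X(F, m) = (m - 23)*(m + m) = (-23 + m)*(2*m) = 2*m*(-23 + m))
1/(-5928627 + X(u, 604 + 21)) = 1/(-5928627 + 2*(604 + 21)*(-23 + (604 + 21))) = 1/(-5928627 + 2*625*(-23 + 625)) = 1/(-5928627 + 2*625*602) = 1/(-5928627 + 752500) = 1/(-5176127) = -1/5176127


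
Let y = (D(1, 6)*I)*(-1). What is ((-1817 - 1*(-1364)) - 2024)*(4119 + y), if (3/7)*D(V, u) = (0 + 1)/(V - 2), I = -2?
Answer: -30573611/3 ≈ -1.0191e+7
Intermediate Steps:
D(V, u) = 7/(3*(-2 + V)) (D(V, u) = 7*((0 + 1)/(V - 2))/3 = 7*(1/(-2 + V))/3 = 7/(3*(-2 + V)))
y = -14/3 (y = ((7/(3*(-2 + 1)))*(-2))*(-1) = (((7/3)/(-1))*(-2))*(-1) = (((7/3)*(-1))*(-2))*(-1) = -7/3*(-2)*(-1) = (14/3)*(-1) = -14/3 ≈ -4.6667)
((-1817 - 1*(-1364)) - 2024)*(4119 + y) = ((-1817 - 1*(-1364)) - 2024)*(4119 - 14/3) = ((-1817 + 1364) - 2024)*(12343/3) = (-453 - 2024)*(12343/3) = -2477*12343/3 = -30573611/3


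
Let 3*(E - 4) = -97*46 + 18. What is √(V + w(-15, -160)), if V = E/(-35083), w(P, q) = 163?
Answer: √1806074839731/105249 ≈ 12.769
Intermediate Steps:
E = -4432/3 (E = 4 + (-97*46 + 18)/3 = 4 + (-4462 + 18)/3 = 4 + (⅓)*(-4444) = 4 - 4444/3 = -4432/3 ≈ -1477.3)
V = 4432/105249 (V = -4432/3/(-35083) = -4432/3*(-1/35083) = 4432/105249 ≈ 0.042110)
√(V + w(-15, -160)) = √(4432/105249 + 163) = √(17160019/105249) = √1806074839731/105249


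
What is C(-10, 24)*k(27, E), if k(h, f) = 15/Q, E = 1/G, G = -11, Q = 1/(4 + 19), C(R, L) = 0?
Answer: 0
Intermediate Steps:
Q = 1/23 ≈ 0.043478
E = -1/11 (E = 1/(-11) = -1/11 ≈ -0.090909)
k(h, f) = 345 (k(h, f) = 15/(1/23) = 15*23 = 345)
C(-10, 24)*k(27, E) = 0*345 = 0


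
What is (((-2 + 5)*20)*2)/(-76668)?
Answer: -10/6389 ≈ -0.0015652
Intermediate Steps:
(((-2 + 5)*20)*2)/(-76668) = ((3*20)*2)*(-1/76668) = (60*2)*(-1/76668) = 120*(-1/76668) = -10/6389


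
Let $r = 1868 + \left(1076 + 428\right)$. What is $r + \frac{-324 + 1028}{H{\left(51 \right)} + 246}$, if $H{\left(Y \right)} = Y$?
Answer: $\frac{91108}{27} \approx 3374.4$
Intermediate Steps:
$r = 3372$ ($r = 1868 + 1504 = 3372$)
$r + \frac{-324 + 1028}{H{\left(51 \right)} + 246} = 3372 + \frac{-324 + 1028}{51 + 246} = 3372 + \frac{704}{297} = 3372 + 704 \cdot \frac{1}{297} = 3372 + \frac{64}{27} = \frac{91108}{27}$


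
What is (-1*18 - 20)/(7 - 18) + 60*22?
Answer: 14558/11 ≈ 1323.5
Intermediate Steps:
(-1*18 - 20)/(7 - 18) + 60*22 = (-18 - 20)/(-11) + 1320 = -38*(-1/11) + 1320 = 38/11 + 1320 = 14558/11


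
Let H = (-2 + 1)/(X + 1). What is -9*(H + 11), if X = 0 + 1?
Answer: -189/2 ≈ -94.500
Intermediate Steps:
X = 1
H = -½ (H = (-2 + 1)/(1 + 1) = -1/2 = -1*½ = -½ ≈ -0.50000)
-9*(H + 11) = -9*(-½ + 11) = -9*21/2 = -189/2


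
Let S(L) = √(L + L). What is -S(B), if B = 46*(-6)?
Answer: -2*I*√138 ≈ -23.495*I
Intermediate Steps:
B = -276
S(L) = √2*√L (S(L) = √(2*L) = √2*√L)
-S(B) = -√2*√(-276) = -√2*2*I*√69 = -2*I*√138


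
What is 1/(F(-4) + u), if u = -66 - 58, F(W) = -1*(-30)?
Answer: -1/94 ≈ -0.010638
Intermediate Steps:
F(W) = 30
u = -124
1/(F(-4) + u) = 1/(30 - 124) = 1/(-94) = -1/94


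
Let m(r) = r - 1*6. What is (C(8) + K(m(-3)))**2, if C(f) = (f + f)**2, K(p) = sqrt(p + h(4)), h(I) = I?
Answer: (256 + I*sqrt(5))**2 ≈ 65531.0 + 1144.9*I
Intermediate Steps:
m(r) = -6 + r (m(r) = r - 6 = -6 + r)
K(p) = sqrt(4 + p) (K(p) = sqrt(p + 4) = sqrt(4 + p))
C(f) = 4*f**2 (C(f) = (2*f)**2 = 4*f**2)
(C(8) + K(m(-3)))**2 = (4*8**2 + sqrt(4 + (-6 - 3)))**2 = (4*64 + sqrt(4 - 9))**2 = (256 + sqrt(-5))**2 = (256 + I*sqrt(5))**2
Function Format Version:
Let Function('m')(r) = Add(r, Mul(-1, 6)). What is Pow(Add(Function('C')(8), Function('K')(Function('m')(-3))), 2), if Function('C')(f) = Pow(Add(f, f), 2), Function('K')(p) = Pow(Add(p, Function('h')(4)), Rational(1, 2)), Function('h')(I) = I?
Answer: Pow(Add(256, Mul(I, Pow(5, Rational(1, 2)))), 2) ≈ Add(65531., Mul(1144.9, I))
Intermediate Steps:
Function('m')(r) = Add(-6, r) (Function('m')(r) = Add(r, -6) = Add(-6, r))
Function('K')(p) = Pow(Add(4, p), Rational(1, 2)) (Function('K')(p) = Pow(Add(p, 4), Rational(1, 2)) = Pow(Add(4, p), Rational(1, 2)))
Function('C')(f) = Mul(4, Pow(f, 2)) (Function('C')(f) = Pow(Mul(2, f), 2) = Mul(4, Pow(f, 2)))
Pow(Add(Function('C')(8), Function('K')(Function('m')(-3))), 2) = Pow(Add(Mul(4, Pow(8, 2)), Pow(Add(4, Add(-6, -3)), Rational(1, 2))), 2) = Pow(Add(Mul(4, 64), Pow(Add(4, -9), Rational(1, 2))), 2) = Pow(Add(256, Pow(-5, Rational(1, 2))), 2) = Pow(Add(256, Mul(I, Pow(5, Rational(1, 2)))), 2)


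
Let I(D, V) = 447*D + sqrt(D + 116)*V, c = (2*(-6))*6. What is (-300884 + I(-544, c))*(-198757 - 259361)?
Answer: 249240014136 + 65968992*I*sqrt(107) ≈ 2.4924e+11 + 6.8239e+8*I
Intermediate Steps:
c = -72 (c = -12*6 = -72)
I(D, V) = 447*D + V*sqrt(116 + D) (I(D, V) = 447*D + sqrt(116 + D)*V = 447*D + V*sqrt(116 + D))
(-300884 + I(-544, c))*(-198757 - 259361) = (-300884 + (447*(-544) - 72*sqrt(116 - 544)))*(-198757 - 259361) = (-300884 + (-243168 - 144*I*sqrt(107)))*(-458118) = (-544052 - 144*I*sqrt(107))*(-458118) = 249240014136 + 65968992*I*sqrt(107)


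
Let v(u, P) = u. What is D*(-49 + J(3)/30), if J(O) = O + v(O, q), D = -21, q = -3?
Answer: 5124/5 ≈ 1024.8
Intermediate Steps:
J(O) = 2*O (J(O) = O + O = 2*O)
D*(-49 + J(3)/30) = -21*(-49 + (2*3)/30) = -21*(-49 + 6*(1/30)) = -21*(-49 + ⅕) = -21*(-244/5) = 5124/5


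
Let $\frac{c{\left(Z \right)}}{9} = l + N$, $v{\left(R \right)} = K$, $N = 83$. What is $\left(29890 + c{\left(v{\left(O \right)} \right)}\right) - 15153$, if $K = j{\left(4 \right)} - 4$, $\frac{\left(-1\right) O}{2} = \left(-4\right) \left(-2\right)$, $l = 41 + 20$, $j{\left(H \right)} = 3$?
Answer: $16033$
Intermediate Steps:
$l = 61$
$O = -16$ ($O = - 2 \left(\left(-4\right) \left(-2\right)\right) = \left(-2\right) 8 = -16$)
$K = -1$ ($K = 3 - 4 = -1$)
$v{\left(R \right)} = -1$
$c{\left(Z \right)} = 1296$ ($c{\left(Z \right)} = 9 \left(61 + 83\right) = 9 \cdot 144 = 1296$)
$\left(29890 + c{\left(v{\left(O \right)} \right)}\right) - 15153 = \left(29890 + 1296\right) - 15153 = 31186 - 15153 = 16033$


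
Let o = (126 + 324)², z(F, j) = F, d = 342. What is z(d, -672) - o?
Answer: -202158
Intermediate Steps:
o = 202500 (o = 450² = 202500)
z(d, -672) - o = 342 - 1*202500 = 342 - 202500 = -202158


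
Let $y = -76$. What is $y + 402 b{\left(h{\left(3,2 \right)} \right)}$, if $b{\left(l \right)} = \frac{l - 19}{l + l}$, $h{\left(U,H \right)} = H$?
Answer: $- \frac{3569}{2} \approx -1784.5$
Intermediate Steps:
$b{\left(l \right)} = \frac{-19 + l}{2 l}$
$y + 402 b{\left(h{\left(3,2 \right)} \right)} = -76 + 402 \frac{-19 + 2}{2 \cdot 2} = -76 + 402 \cdot \frac{1}{2} \cdot \frac{1}{2} \left(-17\right) = -76 + 402 \left(- \frac{17}{4}\right) = -76 - \frac{3417}{2} = - \frac{3569}{2}$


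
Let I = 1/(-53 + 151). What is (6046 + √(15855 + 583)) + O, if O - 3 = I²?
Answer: 58094597/9604 + √16438 ≈ 6177.2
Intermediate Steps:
I = 1/98 ≈ 0.010204
O = 28813/9604 (O = 3 + (1/98)² = 3 + 1/9604 = 28813/9604 ≈ 3.0001)
(6046 + √(15855 + 583)) + O = (6046 + √(15855 + 583)) + 28813/9604 = (6046 + √16438) + 28813/9604 = 58094597/9604 + √16438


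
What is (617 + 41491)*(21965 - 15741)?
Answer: 262080192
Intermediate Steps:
(617 + 41491)*(21965 - 15741) = 42108*6224 = 262080192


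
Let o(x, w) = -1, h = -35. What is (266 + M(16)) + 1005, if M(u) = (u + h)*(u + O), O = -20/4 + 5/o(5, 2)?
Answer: 1157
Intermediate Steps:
O = -10 (O = -20/4 + 5/(-1) = -20*1/4 + 5*(-1) = -5 - 5 = -10)
M(u) = (-35 + u)*(-10 + u) (M(u) = (u - 35)*(u - 10) = (-35 + u)*(-10 + u))
(266 + M(16)) + 1005 = (266 + (350 + 16**2 - 45*16)) + 1005 = (266 + (350 + 256 - 720)) + 1005 = (266 - 114) + 1005 = 152 + 1005 = 1157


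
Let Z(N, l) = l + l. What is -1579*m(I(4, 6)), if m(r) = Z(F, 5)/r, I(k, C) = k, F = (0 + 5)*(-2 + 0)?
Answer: -7895/2 ≈ -3947.5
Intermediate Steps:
F = -10 (F = 5*(-2) = -10)
Z(N, l) = 2*l
m(r) = 10/r (m(r) = (2*5)/r = 10/r)
-1579*m(I(4, 6)) = -15790/4 = -1579*5/2 = -7895/2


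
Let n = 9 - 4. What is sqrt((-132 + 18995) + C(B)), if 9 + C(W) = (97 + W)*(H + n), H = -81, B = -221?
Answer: 3*sqrt(3142) ≈ 168.16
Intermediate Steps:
n = 5
C(W) = -7381 - 76*W (C(W) = -9 + (97 + W)*(-81 + 5) = -9 + (97 + W)*(-76) = -9 + (-7372 - 76*W) = -7381 - 76*W)
sqrt((-132 + 18995) + C(B)) = sqrt((-132 + 18995) + (-7381 - 76*(-221))) = sqrt(18863 + (-7381 + 16796)) = sqrt(18863 + 9415) = sqrt(28278) = 3*sqrt(3142)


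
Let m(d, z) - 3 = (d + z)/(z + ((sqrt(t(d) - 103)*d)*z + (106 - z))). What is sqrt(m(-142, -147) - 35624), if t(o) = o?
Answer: sqrt(42)*sqrt((-179815 - 247850918*I*sqrt(5))/(53 + 73059*I*sqrt(5)))/2 ≈ 2.3433e-6 + 188.74*I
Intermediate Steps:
m(d, z) = 3 + (d + z)/(106 + d*z*sqrt(-103 + d)) (m(d, z) = 3 + (d + z)/(z + ((sqrt(d - 103)*d)*z + (106 - z))) = 3 + (d + z)/(z + ((sqrt(-103 + d)*d)*z + (106 - z))) = 3 + (d + z)/(z + ((d*sqrt(-103 + d))*z + (106 - z))) = 3 + (d + z)/(z + (d*z*sqrt(-103 + d) + (106 - z))) = 3 + (d + z)/(z + (106 - z + d*z*sqrt(-103 + d))) = 3 + (d + z)/(106 + d*z*sqrt(-103 + d)))
sqrt(m(-142, -147) - 35624) = sqrt((318 - 142 - 147 + 3*(-142)*(-147)*sqrt(-103 - 142))/(106 - 142*(-147)*sqrt(-103 - 142)) - 35624) = sqrt((318 - 142 - 147 + 3*(-142)*(-147)*sqrt(-245))/(106 - 142*(-147)*sqrt(-245)) - 35624) = sqrt((318 - 142 - 147 + 3*(-142)*(-147)*(7*I*sqrt(5)))/(106 - 142*(-147)*7*I*sqrt(5)) - 35624) = sqrt((318 - 142 - 147 + 438354*I*sqrt(5))/(106 + 146118*I*sqrt(5)) - 35624) = sqrt((29 + 438354*I*sqrt(5))/(106 + 146118*I*sqrt(5)) - 35624) = sqrt(-35624 + (29 + 438354*I*sqrt(5))/(106 + 146118*I*sqrt(5)))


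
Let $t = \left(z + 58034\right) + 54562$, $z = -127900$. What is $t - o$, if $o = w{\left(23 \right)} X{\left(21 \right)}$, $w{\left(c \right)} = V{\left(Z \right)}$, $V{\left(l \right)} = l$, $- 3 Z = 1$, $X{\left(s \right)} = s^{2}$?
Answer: $-15157$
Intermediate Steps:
$Z = - \frac{1}{3}$ ($Z = \left(- \frac{1}{3}\right) 1 = - \frac{1}{3} \approx -0.33333$)
$w{\left(c \right)} = - \frac{1}{3}$
$o = -147$ ($o = - \frac{21^{2}}{3} = \left(- \frac{1}{3}\right) 441 = -147$)
$t = -15304$ ($t = \left(-127900 + 58034\right) + 54562 = -69866 + 54562 = -15304$)
$t - o = -15304 - -147 = -15304 + 147 = -15157$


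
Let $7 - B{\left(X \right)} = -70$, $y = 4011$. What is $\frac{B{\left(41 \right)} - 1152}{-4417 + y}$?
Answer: $\frac{1075}{406} \approx 2.6478$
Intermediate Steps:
$B{\left(X \right)} = 77$ ($B{\left(X \right)} = 7 - -70 = 7 + 70 = 77$)
$\frac{B{\left(41 \right)} - 1152}{-4417 + y} = \frac{77 - 1152}{-4417 + 4011} = - \frac{1075}{-406} = \left(-1075\right) \left(- \frac{1}{406}\right) = \frac{1075}{406}$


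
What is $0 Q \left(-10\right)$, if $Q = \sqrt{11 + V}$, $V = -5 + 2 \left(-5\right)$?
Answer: $0$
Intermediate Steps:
$V = -15$ ($V = -5 - 10 = -15$)
$Q = 2 i$ ($Q = \sqrt{11 - 15} = \sqrt{-4} = 2 i \approx 2.0 i$)
$0 Q \left(-10\right) = 0 \cdot 2 i \left(-10\right) = 0 \left(-10\right) = 0$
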